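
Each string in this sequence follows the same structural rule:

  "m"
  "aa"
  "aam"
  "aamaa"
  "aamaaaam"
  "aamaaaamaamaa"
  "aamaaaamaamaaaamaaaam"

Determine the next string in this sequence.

aamaaaamaamaaaamaaaamaamaaaamaamaa

From term 3 onward, concatenate the last term with the second-to-last: aa·m = aam, aam·aa = aamaa, …
Continuing: aamaaaamaamaaaamaaaam · aamaaaamaamaa gives term 8.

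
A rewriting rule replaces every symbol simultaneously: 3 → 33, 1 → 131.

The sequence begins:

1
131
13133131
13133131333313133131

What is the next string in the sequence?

φ(13133131333313133131) expands symbol-by-symbol to 131 33 131 33 33 131 33 131 33 33 33 33 131 33 131 33 33 131 33 131; joining the 20 pieces gives the next term.

131331313333131331313333333313133131333313133131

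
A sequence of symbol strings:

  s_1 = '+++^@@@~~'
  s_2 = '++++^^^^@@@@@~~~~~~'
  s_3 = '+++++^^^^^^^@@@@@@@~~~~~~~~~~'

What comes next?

Each string has the form +^{n+2} ^^{3n-2} @^{2n+1} ~^{4n-2} (n = 1, 2, …).
For the next term, n = 4, so the run lengths are 6, 10, 9, 14.

++++++^^^^^^^^^^@@@@@@@@@~~~~~~~~~~~~~~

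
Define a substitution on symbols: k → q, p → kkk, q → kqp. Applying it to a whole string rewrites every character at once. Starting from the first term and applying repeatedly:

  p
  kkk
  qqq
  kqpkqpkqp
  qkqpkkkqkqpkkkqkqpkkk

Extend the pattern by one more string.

Rewriting the 21 symbols of qkqpkkkqkqpkkkqkqpkkk one by one yields kqp q kqp kkk q q q kqp q kqp kkk q q q kqp q kqp kkk q q q; concatenated:

kqpqkqpkkkqqqkqpqkqpkkkqqqkqpqkqpkkkqqq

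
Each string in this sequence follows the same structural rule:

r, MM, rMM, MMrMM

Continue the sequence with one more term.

rMMMMrMM

This is a Fibonacci-style word recurrence s(k) = s(k−2)·s(k−1): e.g. r·MM = rMM.
So term 5 is rMM·MMrMM.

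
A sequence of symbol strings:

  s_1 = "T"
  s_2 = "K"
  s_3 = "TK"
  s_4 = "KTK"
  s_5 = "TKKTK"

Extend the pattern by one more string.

This is a Fibonacci-style word recurrence s(k) = s(k−2)·s(k−1): e.g. T·K = TK.
So term 6 is KTK·TKKTK.

KTKTKKTK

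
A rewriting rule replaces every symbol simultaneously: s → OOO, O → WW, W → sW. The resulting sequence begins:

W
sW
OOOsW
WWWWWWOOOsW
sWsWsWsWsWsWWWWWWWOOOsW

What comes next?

OOOsWOOOsWOOOsWOOOsWOOOsWOOOsWsWsWsWsWsWsWWWWWWWOOOsW

Replace each of the 23 characters of sWsWsWsWsWsWWWWWWWOOOsW in place — OOO sW OOO sW OOO sW OOO sW OOO sW OOO sW sW sW sW sW sW sW WW WW WW OOO sW — and concatenate.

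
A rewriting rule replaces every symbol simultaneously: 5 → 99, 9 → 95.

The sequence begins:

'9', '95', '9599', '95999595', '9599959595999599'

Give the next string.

Replace each of the 16 characters of 9599959595999599 in place — 95 99 95 95 95 99 95 99 95 99 95 95 95 99 95 95 — and concatenate.

95999595959995999599959595999595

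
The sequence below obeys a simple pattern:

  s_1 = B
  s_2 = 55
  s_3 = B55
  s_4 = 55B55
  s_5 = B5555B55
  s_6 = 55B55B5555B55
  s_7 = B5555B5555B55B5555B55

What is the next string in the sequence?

Each term (from the third on) is the two preceding terms concatenated in order: term 3 = B·55 = B55.
Continuing: 55B55B5555B55 · B5555B5555B55B5555B55 gives term 8.

55B55B5555B55B5555B5555B55B5555B55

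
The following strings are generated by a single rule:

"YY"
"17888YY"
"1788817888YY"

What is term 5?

Every step adds 17888 at the front: s(k+1) = 17888·s(k).
From 1788817888YY, 2 further steps: 1788817888YY → 178881788817888YY → (answer).

17888178881788817888YY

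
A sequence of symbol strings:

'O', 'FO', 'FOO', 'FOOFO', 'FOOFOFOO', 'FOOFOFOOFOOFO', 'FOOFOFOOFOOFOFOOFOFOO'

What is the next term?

This is a Fibonacci-style word recurrence s(k) = s(k−1)·s(k−2): e.g. FO·O = FOO.
So term 8 is FOOFOFOOFOOFOFOOFOFOO·FOOFOFOOFOOFO.

FOOFOFOOFOOFOFOOFOFOOFOOFOFOOFOOFO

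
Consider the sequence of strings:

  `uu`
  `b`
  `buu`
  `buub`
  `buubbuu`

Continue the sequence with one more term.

buubbuubuub

Each term (from the third on) is the previous term followed by the one before it: term 3 = b·uu = buu.
So term 6 is buubbuu·buub.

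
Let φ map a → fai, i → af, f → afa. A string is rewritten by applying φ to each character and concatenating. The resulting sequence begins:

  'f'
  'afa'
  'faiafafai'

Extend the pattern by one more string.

afafaiaffaiafafaiafafaiaf

Apply φ to faiafafai symbol by symbol: f→afa, a→fai, i→af, a→fai, f→afa, a→fai, f→afa, a→fai, i→af; joined: afa fai af fai afa fai afa fai af.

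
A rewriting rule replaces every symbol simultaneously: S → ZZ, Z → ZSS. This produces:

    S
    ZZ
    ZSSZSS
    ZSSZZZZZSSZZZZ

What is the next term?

Rewriting the 14 symbols of ZSSZZZZZSSZZZZ one by one yields ZSS ZZ ZZ ZSS ZSS ZSS ZSS ZSS ZZ ZZ ZSS ZSS ZSS ZSS; concatenated:

ZSSZZZZZSSZSSZSSZSSZSSZZZZZSSZSSZSSZSS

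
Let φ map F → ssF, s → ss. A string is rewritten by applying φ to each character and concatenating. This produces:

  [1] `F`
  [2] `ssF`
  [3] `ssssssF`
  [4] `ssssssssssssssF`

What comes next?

ssssssssssssssssssssssssssssssF

φ(ssssssssssssssF) expands symbol-by-symbol to ss ss ss ss ss ss ss ss ss ss ss ss ss ss ssF; joining the 15 pieces gives the next term.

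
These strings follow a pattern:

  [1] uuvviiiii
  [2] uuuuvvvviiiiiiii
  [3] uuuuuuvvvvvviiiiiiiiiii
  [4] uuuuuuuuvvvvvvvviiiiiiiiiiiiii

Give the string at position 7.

Term n consists of 2n u's, followed by 2n v's, followed by 3n+2 i's (n = 1, 2, …).
For term 7, n = 7, so the run lengths are 14, 14, 23.

uuuuuuuuuuuuuuvvvvvvvvvvvvvviiiiiiiiiiiiiiiiiiiiiii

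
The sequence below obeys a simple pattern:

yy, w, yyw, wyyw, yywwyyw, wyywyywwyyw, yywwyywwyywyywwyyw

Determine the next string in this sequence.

wyywyywwyywyywwyywwyywyywwyyw

Each term (from the third on) is the two preceding terms concatenated in order: term 3 = yy·w = yyw.
The next term joins wyywyywwyyw and yywwyywwyywyywwyyw.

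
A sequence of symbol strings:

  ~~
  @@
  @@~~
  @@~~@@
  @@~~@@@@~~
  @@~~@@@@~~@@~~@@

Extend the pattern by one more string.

From term 3 onward, concatenate the last term with the second-to-last: @@·~~ = @@~~, @@~~·@@ = @@~~@@, …
So term 7 is @@~~@@@@~~@@~~@@·@@~~@@@@~~.

@@~~@@@@~~@@~~@@@@~~@@@@~~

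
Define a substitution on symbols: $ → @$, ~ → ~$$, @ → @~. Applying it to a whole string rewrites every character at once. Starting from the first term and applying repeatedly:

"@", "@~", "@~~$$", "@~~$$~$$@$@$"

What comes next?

Expanding @~~$$~$$@$@$: @→@~, ~→~$$, ~→~$$, $→@$, $→@$, ~→~$$, $→@$, $→@$, @→@~, $→@$, @→@~, $→@$. Concatenated: @~ ~$$ ~$$ @$ @$ ~$$ @$ @$ @~ @$ @~ @$.

@~~$$~$$@$@$~$$@$@$@~@$@~@$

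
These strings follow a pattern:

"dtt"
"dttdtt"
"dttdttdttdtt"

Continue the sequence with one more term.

dttdttdttdttdttdttdttdtt

Each string is two copies of the previous one concatenated.
One more doubling of dttdttdttdtt gives the answer.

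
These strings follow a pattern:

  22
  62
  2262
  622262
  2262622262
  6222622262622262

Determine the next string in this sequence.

Each term (from the third on) is the two preceding terms concatenated in order: term 3 = 22·62 = 2262.
The next term joins 2262622262 and 6222622262622262.

22626222626222622262622262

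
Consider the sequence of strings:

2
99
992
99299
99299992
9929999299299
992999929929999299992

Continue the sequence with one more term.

9929999299299992999929929999299299

Each term (from the third on) is the previous term followed by the one before it: term 3 = 99·2 = 992.
So term 8 is 992999929929999299992·9929999299299.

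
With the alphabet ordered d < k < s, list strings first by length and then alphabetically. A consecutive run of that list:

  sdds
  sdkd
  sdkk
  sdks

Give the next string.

Treat sdks as a base-3 numeral over the given alphabet and add one, carrying through any trailing s's.

sdsd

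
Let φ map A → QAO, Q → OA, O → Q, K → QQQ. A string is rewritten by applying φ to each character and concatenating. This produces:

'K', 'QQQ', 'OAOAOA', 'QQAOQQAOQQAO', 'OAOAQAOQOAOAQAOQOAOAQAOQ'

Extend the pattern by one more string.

Replace each of the 24 characters of OAOAQAOQOAOAQAOQOAOAQAOQ in place — Q QAO Q QAO OA QAO Q OA Q QAO Q QAO OA QAO Q OA Q QAO Q QAO OA QAO Q OA — and concatenate.

QQAOQQAOOAQAOQOAQQAOQQAOOAQAOQOAQQAOQQAOOAQAOQOA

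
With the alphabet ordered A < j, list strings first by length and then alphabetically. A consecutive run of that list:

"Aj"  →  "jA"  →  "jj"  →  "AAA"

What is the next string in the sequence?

AAj

Find the rightmost character of AAA below j, bump it to the next letter, and reset everything to its right to A.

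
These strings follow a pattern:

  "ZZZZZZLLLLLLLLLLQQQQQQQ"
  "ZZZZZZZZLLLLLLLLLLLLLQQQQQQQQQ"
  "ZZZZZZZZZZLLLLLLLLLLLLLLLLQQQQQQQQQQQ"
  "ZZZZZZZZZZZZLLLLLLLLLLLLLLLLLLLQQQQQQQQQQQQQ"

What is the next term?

Reading off run lengths: Z runs 6, 8, 10, 12; L runs 10, 13, 16, 19; Q runs 7, 9, 11, 13 — each is linear in n, where the shown terms are n = 3, 4, 5, 6.
For the next term, n = 7, so the run lengths are 14, 22, 15.

ZZZZZZZZZZZZZZLLLLLLLLLLLLLLLLLLLLLLQQQQQQQQQQQQQQQ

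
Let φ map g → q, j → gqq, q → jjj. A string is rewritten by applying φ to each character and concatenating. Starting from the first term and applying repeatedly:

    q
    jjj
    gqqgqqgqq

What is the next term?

Expanding gqqgqqgqq: g→q, q→jjj, q→jjj, g→q, q→jjj, q→jjj, g→q, q→jjj, q→jjj. Concatenated: q jjj jjj q jjj jjj q jjj jjj.

qjjjjjjqjjjjjjqjjjjjj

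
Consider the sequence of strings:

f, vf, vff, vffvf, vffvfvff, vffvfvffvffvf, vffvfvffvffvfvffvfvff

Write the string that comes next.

vffvfvffvffvfvffvfvffvffvfvffvffvf

From term 3 onward, concatenate the last term with the second-to-last: vf·f = vff, vff·vf = vffvf, …
Continuing: vffvfvffvffvfvffvfvff · vffvfvffvffvf gives term 8.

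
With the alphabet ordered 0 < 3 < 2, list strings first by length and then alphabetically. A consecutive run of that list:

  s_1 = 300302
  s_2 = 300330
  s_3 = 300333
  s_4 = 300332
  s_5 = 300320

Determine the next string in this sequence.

The successor of 300320 increments the rightmost position that isn't already 2 and resets every position after it to 0.

300323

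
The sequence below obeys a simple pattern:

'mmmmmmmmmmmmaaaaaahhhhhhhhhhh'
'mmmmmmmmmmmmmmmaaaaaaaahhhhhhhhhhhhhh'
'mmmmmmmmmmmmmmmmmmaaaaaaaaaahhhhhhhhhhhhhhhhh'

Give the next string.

Term n consists of 3n+3 m's, followed by 2n a's, followed by 3n+2 h's, where the shown terms are n = 3, 4, 5.
At n = 6 the blocks have lengths 21, 12, 20.

mmmmmmmmmmmmmmmmmmmmmaaaaaaaaaaaahhhhhhhhhhhhhhhhhhhh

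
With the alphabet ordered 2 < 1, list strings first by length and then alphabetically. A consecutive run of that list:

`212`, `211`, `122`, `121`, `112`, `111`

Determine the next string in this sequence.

111 is the last string of length 3, so the next is the first of length 4: 2 repeated 4 times.

2222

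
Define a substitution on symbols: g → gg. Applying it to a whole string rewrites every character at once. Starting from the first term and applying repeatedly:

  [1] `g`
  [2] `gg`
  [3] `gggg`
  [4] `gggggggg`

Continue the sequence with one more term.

gggggggggggggggg

Expanding gggggggg: g→gg, g→gg, g→gg, g→gg, g→gg, g→gg, g→gg, g→gg. Concatenated: gg gg gg gg gg gg gg gg.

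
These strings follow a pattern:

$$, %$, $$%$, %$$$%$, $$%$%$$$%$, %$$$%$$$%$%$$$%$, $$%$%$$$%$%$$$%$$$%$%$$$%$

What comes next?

Each term (from the third on) is the two preceding terms concatenated in order: term 3 = $$·%$ = $$%$.
Continuing: %$$$%$$$%$%$$$%$ · $$%$%$$$%$%$$$%$$$%$%$$$%$ gives term 8.

%$$$%$$$%$%$$$%$$$%$%$$$%$%$$$%$$$%$%$$$%$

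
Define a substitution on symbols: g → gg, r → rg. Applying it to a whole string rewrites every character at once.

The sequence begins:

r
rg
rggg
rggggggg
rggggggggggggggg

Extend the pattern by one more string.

φ(rggggggggggggggg) expands symbol-by-symbol to rg gg gg gg gg gg gg gg gg gg gg gg gg gg gg gg; joining the 16 pieces gives the next term.

rggggggggggggggggggggggggggggggg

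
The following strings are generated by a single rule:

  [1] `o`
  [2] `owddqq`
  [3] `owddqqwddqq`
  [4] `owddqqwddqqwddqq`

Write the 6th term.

Each term is the previous one with wddqq appended.
From owddqqwddqqwddqq, 2 further steps: owddqqwddqqwddqq → owddqqwddqqwddqqwddqq → (answer).

owddqqwddqqwddqqwddqqwddqq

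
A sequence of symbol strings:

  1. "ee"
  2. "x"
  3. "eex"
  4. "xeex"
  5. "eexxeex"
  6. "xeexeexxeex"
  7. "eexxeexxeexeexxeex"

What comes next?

xeexeexxeexeexxeexxeexeexxeex

This is a Fibonacci-style word recurrence s(k) = s(k−2)·s(k−1): e.g. ee·x = eex.
The next term joins xeexeexxeex and eexxeexxeexeexxeex.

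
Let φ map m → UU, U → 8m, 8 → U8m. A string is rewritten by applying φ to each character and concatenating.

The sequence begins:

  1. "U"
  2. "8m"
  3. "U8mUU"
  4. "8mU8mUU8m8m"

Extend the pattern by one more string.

U8mUU8mU8mUU8m8mU8mUUU8mUU

Expanding 8mU8mUU8m8m: 8→U8m, m→UU, U→8m, 8→U8m, m→UU, U→8m, U→8m, 8→U8m, m→UU, 8→U8m, m→UU. Concatenated: U8m UU 8m U8m UU 8m 8m U8m UU U8m UU.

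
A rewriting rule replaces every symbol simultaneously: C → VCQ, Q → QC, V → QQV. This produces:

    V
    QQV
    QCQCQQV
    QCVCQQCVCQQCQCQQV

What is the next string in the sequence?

Applying the rule to each of the 17 symbols of QCVCQQCVCQQCQCQQV gives the pieces QC VCQ QQV VCQ QC QC VCQ QQV VCQ QC QC VCQ QC VCQ QC QC QQV, which concatenate to the answer.

QCVCQQQVVCQQCQCVCQQQVVCQQCQCVCQQCVCQQCQCQQV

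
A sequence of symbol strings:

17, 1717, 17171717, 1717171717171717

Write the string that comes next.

Each string is two copies of the previous one concatenated.
Doubling 1717171717171717:

17171717171717171717171717171717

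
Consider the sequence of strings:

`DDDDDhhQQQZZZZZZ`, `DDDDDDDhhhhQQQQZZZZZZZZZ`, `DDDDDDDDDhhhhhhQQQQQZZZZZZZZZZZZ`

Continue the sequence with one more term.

Each string has the form D^{2n+3} h^{2n} Q^{n+2} Z^{3n+3} (n = 1, 2, …).
Setting n = 4 gives 11, 8, 6, 15 characters in each block.

DDDDDDDDDDDhhhhhhhhQQQQQQZZZZZZZZZZZZZZZ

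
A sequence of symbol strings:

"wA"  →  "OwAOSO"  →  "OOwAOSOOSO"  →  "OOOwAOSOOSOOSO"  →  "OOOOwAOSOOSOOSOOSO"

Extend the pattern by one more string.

OOOOOwAOSOOSOOSOOSOOSO

Every step adds O to the front and OSO to the end of the previous string.
So the next term is O·OOOOwAOSOOSOOSOOSO·OSO.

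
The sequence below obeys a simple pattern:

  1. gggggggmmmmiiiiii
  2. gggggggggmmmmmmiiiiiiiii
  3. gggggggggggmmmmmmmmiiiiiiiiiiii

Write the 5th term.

Reading off run lengths: g runs 7, 9, 11; m runs 4, 6, 8; i runs 6, 9, 12 — each is linear in n, where the shown terms are n = 2, 3, 4.
Setting n = 6 gives 15, 12, 18 characters in each block.

gggggggggggggggmmmmmmmmmmmmiiiiiiiiiiiiiiiiii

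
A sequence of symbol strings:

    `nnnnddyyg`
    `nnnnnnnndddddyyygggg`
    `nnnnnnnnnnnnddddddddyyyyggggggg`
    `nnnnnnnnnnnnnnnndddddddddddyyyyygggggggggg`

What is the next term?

Reading off run lengths: n runs 4, 8, 12, 16; d runs 2, 5, 8, 11; y runs 2, 3, 4, 5; g runs 1, 4, 7, 10 — each is linear in n (n = 1, 2, …).
Setting n = 5 gives 20, 14, 6, 13 characters in each block.

nnnnnnnnnnnnnnnnnnnnddddddddddddddyyyyyyggggggggggggg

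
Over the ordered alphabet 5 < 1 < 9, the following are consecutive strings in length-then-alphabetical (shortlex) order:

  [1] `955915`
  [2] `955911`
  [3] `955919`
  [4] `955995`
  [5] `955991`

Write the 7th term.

Advancing 2 positions from 955991 through 955991 → 955999 reaches term 7.

951555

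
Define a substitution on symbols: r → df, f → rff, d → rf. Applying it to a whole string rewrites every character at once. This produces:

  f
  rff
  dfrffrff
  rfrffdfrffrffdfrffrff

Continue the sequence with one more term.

Replace each of the 21 characters of rfrffdfrffrffdfrffrff in place — df rff df rff rff rf rff df rff rff df rff rff rf rff df rff rff df rff rff — and concatenate.

dfrffdfrffrffrfrffdfrffrffdfrffrffrfrffdfrffrffdfrffrff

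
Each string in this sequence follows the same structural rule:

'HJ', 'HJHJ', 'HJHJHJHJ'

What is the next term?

Every step duplicates the string.
Doubling HJHJHJHJ:

HJHJHJHJHJHJHJHJ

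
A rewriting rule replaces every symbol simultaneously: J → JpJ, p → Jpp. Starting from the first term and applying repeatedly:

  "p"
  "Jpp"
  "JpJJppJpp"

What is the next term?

Expanding JpJJppJpp: J→JpJ, p→Jpp, J→JpJ, J→JpJ, p→Jpp, p→Jpp, J→JpJ, p→Jpp, p→Jpp. Concatenated: JpJ Jpp JpJ JpJ Jpp Jpp JpJ Jpp Jpp.

JpJJppJpJJpJJppJppJpJJppJpp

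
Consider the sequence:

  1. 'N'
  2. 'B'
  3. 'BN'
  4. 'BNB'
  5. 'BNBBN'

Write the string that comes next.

This is a Fibonacci-style word recurrence s(k) = s(k−1)·s(k−2): e.g. B·N = BN.
So term 6 is BNBBN·BNB.

BNBBNBNB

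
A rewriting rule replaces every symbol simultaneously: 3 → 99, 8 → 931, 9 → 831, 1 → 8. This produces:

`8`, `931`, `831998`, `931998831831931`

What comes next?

831998831831931931998931998831998

Applying the rule to each of the 15 symbols of 931998831831931 gives the pieces 831 99 8 831 831 931 931 99 8 931 99 8 831 99 8, which concatenate to the answer.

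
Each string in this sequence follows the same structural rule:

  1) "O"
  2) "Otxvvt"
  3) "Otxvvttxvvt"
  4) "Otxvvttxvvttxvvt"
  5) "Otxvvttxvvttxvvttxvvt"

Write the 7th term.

Each term is the previous one with txvvt appended.
From Otxvvttxvvttxvvttxvvt, 2 further steps: Otxvvttxvvttxvvttxvvt → Otxvvttxvvttxvvttxvvttxvvt → (answer).

Otxvvttxvvttxvvttxvvttxvvttxvvt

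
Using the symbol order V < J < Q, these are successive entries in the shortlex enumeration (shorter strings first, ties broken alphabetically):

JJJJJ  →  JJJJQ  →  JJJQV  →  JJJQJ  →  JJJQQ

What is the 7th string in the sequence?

JJQVJ

Advancing 2 positions from JJJQQ through JJJQQ → JJQVV reaches term 7.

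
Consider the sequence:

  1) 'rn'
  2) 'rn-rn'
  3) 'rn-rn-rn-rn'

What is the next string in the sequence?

Each string is two copies of the previous one joined by '-'.
One more doubling of rn-rn-rn-rn gives the answer.

rn-rn-rn-rn-rn-rn-rn-rn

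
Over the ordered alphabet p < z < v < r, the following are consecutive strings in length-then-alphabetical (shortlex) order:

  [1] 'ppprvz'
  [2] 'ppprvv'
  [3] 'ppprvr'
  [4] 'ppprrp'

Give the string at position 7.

Stepping forward 3 times from ppprrp: ppprrp → ppprrz → ppprrv, then the target.

ppprrr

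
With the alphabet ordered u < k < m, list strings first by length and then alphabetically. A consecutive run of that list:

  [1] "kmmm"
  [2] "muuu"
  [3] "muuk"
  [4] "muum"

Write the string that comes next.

muku

The successor of muum increments the rightmost position that isn't already m and resets every position after it to u.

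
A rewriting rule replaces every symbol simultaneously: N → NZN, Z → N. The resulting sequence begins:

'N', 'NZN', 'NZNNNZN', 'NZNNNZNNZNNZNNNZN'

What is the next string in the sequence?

NZNNNZNNZNNZNNNZNNZNNNZNNZNNNZNNZNNZNNNZN

Applying the rule to each of the 17 symbols of NZNNNZNNZNNZNNNZN gives the pieces NZN N NZN NZN NZN N NZN NZN N NZN NZN N NZN NZN NZN N NZN, which concatenate to the answer.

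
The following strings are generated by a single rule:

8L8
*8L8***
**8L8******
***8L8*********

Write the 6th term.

s(k+1) = *·s(k)·***, so each term gains * as a prefix and *** as a suffix.
From ***8L8*********, 2 further steps: ***8L8********* → ****8L8************ → (answer).

*****8L8***************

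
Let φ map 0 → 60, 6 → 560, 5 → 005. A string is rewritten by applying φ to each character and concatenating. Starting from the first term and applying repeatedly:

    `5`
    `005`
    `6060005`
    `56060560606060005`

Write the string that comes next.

0055606056060005560605606056060560606060005

φ(56060560606060005) expands symbol-by-symbol to 005 560 60 560 60 005 560 60 560 60 560 60 560 60 60 60 005; joining the 17 pieces gives the next term.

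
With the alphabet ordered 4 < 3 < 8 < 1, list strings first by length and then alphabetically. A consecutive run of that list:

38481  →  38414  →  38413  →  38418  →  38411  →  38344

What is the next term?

Treat 38344 as a base-4 numeral over the given alphabet and add one, carrying through any trailing 1's.

38343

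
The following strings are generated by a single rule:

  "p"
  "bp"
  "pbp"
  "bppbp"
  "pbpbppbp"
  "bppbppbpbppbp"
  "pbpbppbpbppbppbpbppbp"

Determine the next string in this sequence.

From term 3 onward, concatenate the second-to-last term with the last: p·bp = pbp, bp·pbp = bppbp, …
The next term joins bppbppbpbppbp and pbpbppbpbppbppbpbppbp.

bppbppbpbppbppbpbppbpbppbppbpbppbp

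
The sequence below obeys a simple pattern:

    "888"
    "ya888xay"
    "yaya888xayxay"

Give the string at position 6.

s(k+1) = ya·s(k)·xay, so each term gains ya as a prefix and xay as a suffix.
From yaya888xayxay, 3 further steps: yaya888xayxay → yayaya888xayxayxay → yayayaya888xayxayxayxay → (answer).

yayayayaya888xayxayxayxayxay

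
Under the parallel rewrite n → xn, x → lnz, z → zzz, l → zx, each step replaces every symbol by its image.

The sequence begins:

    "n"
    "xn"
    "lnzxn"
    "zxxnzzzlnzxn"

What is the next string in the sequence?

zzzlnzlnzxnzzzzzzzzzzxxnzzzlnzxn

Rewriting each symbol of zxxnzzzlnzxn: z→zzz, x→lnz, x→lnz, n→xn, z→zzz, z→zzz, z→zzz, l→zx, n→xn, z→zzz, x→lnz, n→xn, which concatenates to zzz lnz lnz xn zzz zzz zzz zx xn zzz lnz xn.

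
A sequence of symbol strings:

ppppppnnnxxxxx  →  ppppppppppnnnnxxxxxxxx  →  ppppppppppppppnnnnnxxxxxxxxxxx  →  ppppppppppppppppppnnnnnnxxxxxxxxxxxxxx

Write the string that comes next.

ppppppppppppppppppppppnnnnnnnxxxxxxxxxxxxxxxxx

The n-th term is 4n-2 p's then n+1 n's then 3n-1 x's, where the shown terms are n = 2, 3, 4, 5.
At n = 6 the blocks have lengths 22, 7, 17.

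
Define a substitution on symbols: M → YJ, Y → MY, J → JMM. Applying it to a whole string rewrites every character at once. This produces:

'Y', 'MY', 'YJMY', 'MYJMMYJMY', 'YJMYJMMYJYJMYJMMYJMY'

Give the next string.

MYJMMYJMYJMMYJYJMYJMMMYJMMYJMYJMMYJYJMYJMMYJMY

Replace each of the 20 characters of YJMYJMMYJYJMYJMMYJMY in place — MY JMM YJ MY JMM YJ YJ MY JMM MY JMM YJ MY JMM YJ YJ MY JMM YJ MY — and concatenate.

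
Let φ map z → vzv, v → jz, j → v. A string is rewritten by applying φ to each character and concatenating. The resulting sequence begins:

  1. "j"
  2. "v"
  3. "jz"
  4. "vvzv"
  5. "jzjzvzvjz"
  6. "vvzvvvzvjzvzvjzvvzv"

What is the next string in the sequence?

φ(vvzvvvzvjzvzvjzvvzv) expands symbol-by-symbol to jz jz vzv jz jz jz vzv jz v vzv jz vzv jz v vzv jz jz vzv jz; joining the 19 pieces gives the next term.

jzjzvzvjzjzjzvzvjzvvzvjzvzvjzvvzvjzjzvzvjz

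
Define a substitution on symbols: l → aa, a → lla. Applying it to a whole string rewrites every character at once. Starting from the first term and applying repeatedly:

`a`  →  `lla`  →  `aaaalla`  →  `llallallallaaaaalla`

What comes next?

aaaallaaaaallaaaaallaaaaallallallallallaaaaalla

Applying the rule to each of the 19 symbols of llallallallaaaaalla gives the pieces aa aa lla aa aa lla aa aa lla aa aa lla lla lla lla lla aa aa lla, which concatenate to the answer.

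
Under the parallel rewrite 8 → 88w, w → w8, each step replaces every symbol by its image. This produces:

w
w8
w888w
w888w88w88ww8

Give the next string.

Replace each of the 13 characters of w888w88w88ww8 in place — w8 88w 88w 88w w8 88w 88w w8 88w 88w w8 w8 88w — and concatenate.

w888w88w88ww888w88ww888w88ww8w888w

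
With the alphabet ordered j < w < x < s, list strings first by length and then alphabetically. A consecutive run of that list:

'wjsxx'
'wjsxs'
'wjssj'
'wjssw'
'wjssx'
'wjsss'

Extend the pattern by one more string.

Find the rightmost character of wjsss below s, bump it to the next letter, and reset everything to its right to j.

wwjjj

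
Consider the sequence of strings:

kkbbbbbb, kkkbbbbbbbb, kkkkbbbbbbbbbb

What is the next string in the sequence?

The n-th term is n-1 k's then 2n b's, where the shown terms are n = 3, 4, 5.
At n = 6 the blocks have lengths 5, 12.

kkkkkbbbbbbbbbbbb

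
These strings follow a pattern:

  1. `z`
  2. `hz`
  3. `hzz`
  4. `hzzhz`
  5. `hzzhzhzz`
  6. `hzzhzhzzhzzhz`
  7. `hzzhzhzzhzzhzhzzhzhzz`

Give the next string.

hzzhzhzzhzzhzhzzhzhzzhzzhzhzzhzzhz

Each term (from the third on) is the previous term followed by the one before it: term 3 = hz·z = hzz.
So term 8 is hzzhzhzzhzzhzhzzhzhzz·hzzhzhzzhzzhz.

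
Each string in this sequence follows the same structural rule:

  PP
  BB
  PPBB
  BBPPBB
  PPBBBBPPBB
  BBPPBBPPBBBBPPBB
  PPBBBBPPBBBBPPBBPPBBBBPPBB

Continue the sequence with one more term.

This is a Fibonacci-style word recurrence s(k) = s(k−2)·s(k−1): e.g. PP·BB = PPBB.
So term 8 is BBPPBBPPBBBBPPBB·PPBBBBPPBBBBPPBBPPBBBBPPBB.

BBPPBBPPBBBBPPBBPPBBBBPPBBBBPPBBPPBBBBPPBB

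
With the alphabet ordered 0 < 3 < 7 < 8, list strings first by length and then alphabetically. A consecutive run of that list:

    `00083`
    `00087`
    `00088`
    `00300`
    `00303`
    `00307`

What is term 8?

Stepping forward 2 times from 00307: 00307 → 00308, then the target.

00330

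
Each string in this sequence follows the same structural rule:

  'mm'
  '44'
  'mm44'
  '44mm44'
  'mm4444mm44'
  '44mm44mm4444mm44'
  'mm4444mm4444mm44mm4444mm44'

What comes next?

44mm44mm4444mm44mm4444mm4444mm44mm4444mm44

Each term (from the third on) is the two preceding terms concatenated in order: term 3 = mm·44 = mm44.
Continuing: 44mm44mm4444mm44 · mm4444mm4444mm44mm4444mm44 gives term 8.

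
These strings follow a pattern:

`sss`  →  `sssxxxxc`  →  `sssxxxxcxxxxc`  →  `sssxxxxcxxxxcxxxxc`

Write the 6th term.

The strings grow by a fixed suffix xxxxc each time.
From sssxxxxcxxxxcxxxxc, 2 further steps: sssxxxxcxxxxcxxxxc → sssxxxxcxxxxcxxxxcxxxxc → (answer).

sssxxxxcxxxxcxxxxcxxxxcxxxxc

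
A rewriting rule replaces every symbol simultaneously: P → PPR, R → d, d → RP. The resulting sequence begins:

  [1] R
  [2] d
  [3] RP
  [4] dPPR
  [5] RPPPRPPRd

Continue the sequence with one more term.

dPPRPPRPPRdPPRPPRdRP

Expanding RPPPRPPRd: R→d, P→PPR, P→PPR, P→PPR, R→d, P→PPR, P→PPR, R→d, d→RP. Concatenated: d PPR PPR PPR d PPR PPR d RP.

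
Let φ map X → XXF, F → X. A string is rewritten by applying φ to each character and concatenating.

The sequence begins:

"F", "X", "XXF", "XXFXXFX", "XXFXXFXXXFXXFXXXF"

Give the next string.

XXFXXFXXXFXXFXXXFXXFXXFXXXFXXFXXXFXXFXXFX

φ(XXFXXFXXXFXXFXXXF) expands symbol-by-symbol to XXF XXF X XXF XXF X XXF XXF XXF X XXF XXF X XXF XXF XXF X; joining the 17 pieces gives the next term.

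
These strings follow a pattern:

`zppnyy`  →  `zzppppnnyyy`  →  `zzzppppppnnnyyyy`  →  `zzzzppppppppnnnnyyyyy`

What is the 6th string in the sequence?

zzzzzzppppppppppppnnnnnnyyyyyyy

Each string has the form z^{n} p^{2n} n^{n} y^{n+1} (n = 1, 2, …).
At n = 6 the blocks have lengths 6, 12, 6, 7.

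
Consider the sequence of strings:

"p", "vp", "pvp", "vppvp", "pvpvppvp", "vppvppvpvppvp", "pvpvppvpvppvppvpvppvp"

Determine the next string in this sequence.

Each term (from the third on) is the two preceding terms concatenated in order: term 3 = p·vp = pvp.
So term 8 is vppvppvpvppvp·pvpvppvpvppvppvpvppvp.

vppvppvpvppvppvpvppvpvppvppvpvppvp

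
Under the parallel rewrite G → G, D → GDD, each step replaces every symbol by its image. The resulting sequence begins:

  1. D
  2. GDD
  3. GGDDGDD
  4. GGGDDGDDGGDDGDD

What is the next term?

GGGGDDGDDGGDDGDDGGGDDGDDGGDDGDD

Applying the rule to each of the 15 symbols of GGGDDGDDGGDDGDD gives the pieces G G G GDD GDD G GDD GDD G G GDD GDD G GDD GDD, which concatenate to the answer.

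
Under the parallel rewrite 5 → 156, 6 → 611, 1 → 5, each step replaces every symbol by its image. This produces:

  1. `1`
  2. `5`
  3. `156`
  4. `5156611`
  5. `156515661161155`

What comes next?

Rewriting the 15 symbols of 156515661161155 one by one yields 5 156 611 156 5 156 611 611 5 5 611 5 5 156 156; concatenated:

515661115651566116115561155156156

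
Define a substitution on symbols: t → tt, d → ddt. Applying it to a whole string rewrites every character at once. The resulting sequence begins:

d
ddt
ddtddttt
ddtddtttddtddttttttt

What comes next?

ddtddtttddtddtttttttddtddtttddtddttttttttttttttt

φ(ddtddtttddtddttttttt) expands symbol-by-symbol to ddt ddt tt ddt ddt tt tt tt ddt ddt tt ddt ddt tt tt tt tt tt tt tt; joining the 20 pieces gives the next term.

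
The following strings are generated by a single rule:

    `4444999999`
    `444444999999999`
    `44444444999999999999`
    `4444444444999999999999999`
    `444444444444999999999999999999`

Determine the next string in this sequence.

44444444444444999999999999999999999

Each string has the form 4^{2n} 9^{3n}, where the shown terms are n = 2, 3, 4, 5, 6.
For the next term, n = 7, so the run lengths are 14, 21.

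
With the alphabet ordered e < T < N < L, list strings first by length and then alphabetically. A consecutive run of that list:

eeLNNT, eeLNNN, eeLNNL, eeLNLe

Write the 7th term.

Stepping forward 3 times from eeLNLe: eeLNLe → eeLNLT → eeLNLN, then the target.

eeLNLL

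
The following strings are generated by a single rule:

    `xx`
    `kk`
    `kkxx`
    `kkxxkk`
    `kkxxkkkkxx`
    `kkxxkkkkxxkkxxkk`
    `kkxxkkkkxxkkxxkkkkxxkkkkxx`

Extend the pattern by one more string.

kkxxkkkkxxkkxxkkkkxxkkkkxxkkxxkkkkxxkkxxkk

This is a Fibonacci-style word recurrence s(k) = s(k−1)·s(k−2): e.g. kk·xx = kkxx.
Continuing: kkxxkkkkxxkkxxkkkkxxkkkkxx · kkxxkkkkxxkkxxkk gives term 8.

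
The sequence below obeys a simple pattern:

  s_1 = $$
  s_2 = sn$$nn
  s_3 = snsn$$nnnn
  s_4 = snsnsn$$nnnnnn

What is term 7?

snsnsnsnsnsn$$nnnnnnnnnnnn

Each term wraps the previous one in sn on the left and nn on the right.
From snsnsn$$nnnnnn, 3 further steps: snsnsn$$nnnnnn → snsnsnsn$$nnnnnnnn → snsnsnsnsn$$nnnnnnnnnn → (answer).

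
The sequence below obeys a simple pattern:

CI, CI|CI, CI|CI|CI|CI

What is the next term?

Every step duplicates the string with '|' between the halves.
One more doubling of CI|CI|CI|CI gives the answer.

CI|CI|CI|CI|CI|CI|CI|CI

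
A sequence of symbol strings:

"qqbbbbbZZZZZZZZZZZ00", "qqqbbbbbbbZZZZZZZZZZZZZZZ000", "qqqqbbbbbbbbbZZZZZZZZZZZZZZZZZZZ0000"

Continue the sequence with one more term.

Term n consists of n q's, followed by 2n+1 b's, followed by 4n+3 Z's, followed by n 0's, where the shown terms are n = 2, 3, 4.
At n = 5 the blocks have lengths 5, 11, 23, 5.

qqqqqbbbbbbbbbbbZZZZZZZZZZZZZZZZZZZZZZZ00000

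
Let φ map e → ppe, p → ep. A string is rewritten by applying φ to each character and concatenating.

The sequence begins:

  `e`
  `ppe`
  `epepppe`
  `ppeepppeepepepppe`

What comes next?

Rewriting the 17 symbols of ppeepppeepepepppe one by one yields ep ep ppe ppe ep ep ep ppe ppe ep ppe ep ppe ep ep ep ppe; concatenated:

epepppeppeepepepppeppeepppeepppeepepepppe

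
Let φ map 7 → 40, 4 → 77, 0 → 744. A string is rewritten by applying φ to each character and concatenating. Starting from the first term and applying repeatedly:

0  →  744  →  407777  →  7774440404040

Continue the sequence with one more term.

Rewriting the 13 symbols of 7774440404040 one by one yields 40 40 40 77 77 77 744 77 744 77 744 77 744; concatenated:

404040777777744777447774477744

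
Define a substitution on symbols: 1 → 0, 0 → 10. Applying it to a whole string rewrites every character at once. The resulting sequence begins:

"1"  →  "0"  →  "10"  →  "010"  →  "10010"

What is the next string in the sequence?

Apply φ to 10010 symbol by symbol: 1→0, 0→10, 0→10, 1→0, 0→10; joined: 0 10 10 0 10.

01010010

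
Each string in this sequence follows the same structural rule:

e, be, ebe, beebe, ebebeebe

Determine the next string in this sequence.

beebeebebeebe

Each term (from the third on) is the two preceding terms concatenated in order: term 3 = e·be = ebe.
The next term joins beebe and ebebeebe.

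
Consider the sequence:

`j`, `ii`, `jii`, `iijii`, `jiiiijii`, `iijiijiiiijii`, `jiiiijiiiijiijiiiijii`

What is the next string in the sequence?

iijiijiiiijiijiiiijiiiijiijiiiijii

From term 3 onward, concatenate the second-to-last term with the last: j·ii = jii, ii·jii = iijii, …
So term 8 is iijiijiiiijii·jiiiijiiiijiijiiiijii.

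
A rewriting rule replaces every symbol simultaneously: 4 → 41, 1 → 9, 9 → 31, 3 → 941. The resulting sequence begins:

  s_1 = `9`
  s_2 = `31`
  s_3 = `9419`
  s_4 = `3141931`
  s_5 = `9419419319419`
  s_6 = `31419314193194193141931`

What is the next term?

Replace each of the 23 characters of 31419314193194193141931 in place — 941 9 41 9 31 941 9 41 9 31 941 9 31 41 9 31 941 9 41 9 31 941 9 — and concatenate.

941941931941941931941931419319419419319419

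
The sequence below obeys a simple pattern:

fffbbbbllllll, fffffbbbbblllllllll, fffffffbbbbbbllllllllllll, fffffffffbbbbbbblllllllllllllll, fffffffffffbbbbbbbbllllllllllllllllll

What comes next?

fffffffffffffbbbbbbbbblllllllllllllllllllll

Each string has the form f^{2n+1} b^{n+3} l^{3n+3} (n = 1, 2, …).
For the next term, n = 6, so the run lengths are 13, 9, 21.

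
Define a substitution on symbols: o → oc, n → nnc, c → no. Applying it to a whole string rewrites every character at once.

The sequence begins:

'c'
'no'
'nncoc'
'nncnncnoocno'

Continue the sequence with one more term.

Rewriting each symbol of nncnncnoocno: n→nnc, n→nnc, c→no, n→nnc, n→nnc, c→no, n→nnc, o→oc, o→oc, c→no, n→nnc, o→oc, which concatenates to nnc nnc no nnc nnc no nnc oc oc no nnc oc.

nncnncnonncnncnonncococnonncoc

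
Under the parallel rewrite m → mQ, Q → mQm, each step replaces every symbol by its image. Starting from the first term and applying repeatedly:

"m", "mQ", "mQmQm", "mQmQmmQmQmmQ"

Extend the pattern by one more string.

Expanding mQmQmmQmQmmQ: m→mQ, Q→mQm, m→mQ, Q→mQm, m→mQ, m→mQ, Q→mQm, m→mQ, Q→mQm, m→mQ, m→mQ, Q→mQm. Concatenated: mQ mQm mQ mQm mQ mQ mQm mQ mQm mQ mQ mQm.

mQmQmmQmQmmQmQmQmmQmQmmQmQmQm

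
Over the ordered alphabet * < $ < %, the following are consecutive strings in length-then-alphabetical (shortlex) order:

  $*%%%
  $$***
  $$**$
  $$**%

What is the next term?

$$*$*

The successor of $$**% increments the rightmost position that isn't already % and resets every position after it to *.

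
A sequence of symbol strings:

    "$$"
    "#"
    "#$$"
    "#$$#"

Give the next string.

#$$##$$

This is a Fibonacci-style word recurrence s(k) = s(k−1)·s(k−2): e.g. #·$$ = #$$.
So term 5 is #$$#·#$$.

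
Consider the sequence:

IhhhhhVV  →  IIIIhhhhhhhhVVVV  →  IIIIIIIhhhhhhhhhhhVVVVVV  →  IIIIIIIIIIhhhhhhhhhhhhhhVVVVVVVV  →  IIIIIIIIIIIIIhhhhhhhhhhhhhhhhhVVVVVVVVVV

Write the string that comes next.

IIIIIIIIIIIIIIIIhhhhhhhhhhhhhhhhhhhhVVVVVVVVVVVV

The n-th term is 3n-2 I's then 3n+2 h's then 2n V's (n = 1, 2, …).
Setting n = 6 gives 16, 20, 12 characters in each block.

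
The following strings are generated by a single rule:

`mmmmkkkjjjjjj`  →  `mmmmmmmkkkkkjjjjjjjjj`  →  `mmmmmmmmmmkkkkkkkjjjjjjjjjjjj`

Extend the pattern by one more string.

Term n consists of 3n-2 m's, followed by 2n-1 k's, followed by 3n j's, where the shown terms are n = 2, 3, 4.
At n = 5 the blocks have lengths 13, 9, 15.

mmmmmmmmmmmmmkkkkkkkkkjjjjjjjjjjjjjjj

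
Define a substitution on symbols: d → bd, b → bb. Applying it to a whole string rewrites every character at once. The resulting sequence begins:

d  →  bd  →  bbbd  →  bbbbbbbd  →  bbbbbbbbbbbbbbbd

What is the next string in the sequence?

φ(bbbbbbbbbbbbbbbd) expands symbol-by-symbol to bb bb bb bb bb bb bb bb bb bb bb bb bb bb bb bd; joining the 16 pieces gives the next term.

bbbbbbbbbbbbbbbbbbbbbbbbbbbbbbbd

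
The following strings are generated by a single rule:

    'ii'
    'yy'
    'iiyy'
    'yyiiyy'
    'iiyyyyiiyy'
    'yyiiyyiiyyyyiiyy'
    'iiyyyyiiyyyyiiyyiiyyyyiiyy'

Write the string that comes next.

This is a Fibonacci-style word recurrence s(k) = s(k−2)·s(k−1): e.g. ii·yy = iiyy.
Continuing: yyiiyyiiyyyyiiyy · iiyyyyiiyyyyiiyyiiyyyyiiyy gives term 8.

yyiiyyiiyyyyiiyyiiyyyyiiyyyyiiyyiiyyyyiiyy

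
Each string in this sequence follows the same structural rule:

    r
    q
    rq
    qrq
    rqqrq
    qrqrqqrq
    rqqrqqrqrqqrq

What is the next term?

qrqrqqrqrqqrqqrqrqqrq

Each term (from the third on) is the two preceding terms concatenated in order: term 3 = r·q = rq.
Continuing: qrqrqqrq · rqqrqqrqrqqrq gives term 8.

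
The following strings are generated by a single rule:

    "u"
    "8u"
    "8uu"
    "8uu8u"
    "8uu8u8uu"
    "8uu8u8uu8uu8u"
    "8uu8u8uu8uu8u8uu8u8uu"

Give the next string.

This is a Fibonacci-style word recurrence s(k) = s(k−1)·s(k−2): e.g. 8u·u = 8uu.
The next term joins 8uu8u8uu8uu8u8uu8u8uu and 8uu8u8uu8uu8u.

8uu8u8uu8uu8u8uu8u8uu8uu8u8uu8uu8u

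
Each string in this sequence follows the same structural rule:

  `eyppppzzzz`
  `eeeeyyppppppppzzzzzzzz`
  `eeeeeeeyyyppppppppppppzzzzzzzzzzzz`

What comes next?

Each string has the form e^{3n-2} y^{n} p^{4n} z^{4n} (n = 1, 2, …).
For the next term, n = 4, so the run lengths are 10, 4, 16, 16.

eeeeeeeeeeyyyyppppppppppppppppzzzzzzzzzzzzzzzz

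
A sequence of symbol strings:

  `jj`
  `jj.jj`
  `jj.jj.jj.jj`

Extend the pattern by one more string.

Each string is two copies of the previous one joined by '.'.
So the next term is two copies of jj.jj.jj.jj with '.' between the halves.

jj.jj.jj.jj.jj.jj.jj.jj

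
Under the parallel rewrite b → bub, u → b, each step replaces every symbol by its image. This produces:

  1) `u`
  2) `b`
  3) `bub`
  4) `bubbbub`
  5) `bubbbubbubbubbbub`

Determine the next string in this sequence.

Rewriting the 17 symbols of bubbbubbubbubbbub one by one yields bub b bub bub bub b bub bub b bub bub b bub bub bub b bub; concatenated:

bubbbubbubbubbbubbubbbubbubbbubbubbubbbub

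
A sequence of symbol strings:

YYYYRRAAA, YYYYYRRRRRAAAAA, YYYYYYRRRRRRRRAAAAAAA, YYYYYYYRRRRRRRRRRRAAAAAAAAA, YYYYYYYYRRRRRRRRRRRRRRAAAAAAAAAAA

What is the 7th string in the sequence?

YYYYYYYYYYRRRRRRRRRRRRRRRRRRRRAAAAAAAAAAAAAAA

Reading off run lengths: Y runs 4, 5, 6, 7, 8; R runs 2, 5, 8, 11, 14; A runs 3, 5, 7, 9, 11 — each is linear in n (n = 1, 2, …).
At n = 7 the blocks have lengths 10, 20, 15.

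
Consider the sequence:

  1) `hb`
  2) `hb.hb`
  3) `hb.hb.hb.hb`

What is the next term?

Every step duplicates the string with '.' between the halves.
One more doubling of hb.hb.hb.hb gives the answer.

hb.hb.hb.hb.hb.hb.hb.hb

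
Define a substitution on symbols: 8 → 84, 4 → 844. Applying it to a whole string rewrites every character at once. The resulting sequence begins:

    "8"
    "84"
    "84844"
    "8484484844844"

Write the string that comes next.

Rewriting the 13 symbols of 8484484844844 one by one yields 84 844 84 844 844 84 844 84 844 844 84 844 844; concatenated:

8484484844844848448484484484844844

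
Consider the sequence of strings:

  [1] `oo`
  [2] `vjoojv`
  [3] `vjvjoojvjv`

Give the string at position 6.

Every step adds vj to the front and jv to the end of the previous string.
From vjvjoojvjv, 3 further steps: vjvjoojvjv → vjvjvjoojvjvjv → vjvjvjvjoojvjvjvjv → (answer).

vjvjvjvjvjoojvjvjvjvjv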